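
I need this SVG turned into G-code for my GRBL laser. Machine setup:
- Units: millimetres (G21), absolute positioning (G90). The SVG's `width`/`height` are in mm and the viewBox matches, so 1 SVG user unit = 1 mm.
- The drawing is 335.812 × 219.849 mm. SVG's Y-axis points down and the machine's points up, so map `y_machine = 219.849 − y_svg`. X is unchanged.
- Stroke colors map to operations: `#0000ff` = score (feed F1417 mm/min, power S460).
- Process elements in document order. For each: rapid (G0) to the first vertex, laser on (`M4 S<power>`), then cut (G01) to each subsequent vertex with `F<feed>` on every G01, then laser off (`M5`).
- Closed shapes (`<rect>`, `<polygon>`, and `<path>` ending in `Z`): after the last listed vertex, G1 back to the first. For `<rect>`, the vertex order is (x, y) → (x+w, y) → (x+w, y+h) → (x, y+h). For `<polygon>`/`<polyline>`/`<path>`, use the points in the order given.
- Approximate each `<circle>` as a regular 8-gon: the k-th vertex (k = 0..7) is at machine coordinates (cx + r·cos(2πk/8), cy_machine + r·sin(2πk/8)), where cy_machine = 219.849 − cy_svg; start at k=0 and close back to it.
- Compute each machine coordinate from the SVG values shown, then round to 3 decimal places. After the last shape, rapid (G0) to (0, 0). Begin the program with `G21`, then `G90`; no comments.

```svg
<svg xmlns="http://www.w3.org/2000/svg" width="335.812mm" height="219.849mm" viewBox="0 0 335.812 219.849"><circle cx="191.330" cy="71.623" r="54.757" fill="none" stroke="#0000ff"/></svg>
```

G21
G90
G0 X246.087 Y148.226
M4 S460
G01 X230.049 Y186.945 F1417
G01 X191.330 Y202.983 F1417
G01 X152.611 Y186.945 F1417
G01 X136.573 Y148.226 F1417
G01 X152.611 Y109.507 F1417
G01 X191.330 Y93.469 F1417
G01 X230.049 Y109.507 F1417
G01 X246.087 Y148.226 F1417
M5
G0 X0.000 Y0.000

1 u = 1 mm; y_m = 219.849 − y.

[1] `<circle>` circle, #0000ff→score S460 F1417: (246.087,148.226) → (230.049,186.945) → (191.330,202.983) → (152.611,186.945) → (136.573,148.226) → (152.611,109.507) → (191.330,93.469) → (230.049,109.507) → (246.087,148.226) (closed)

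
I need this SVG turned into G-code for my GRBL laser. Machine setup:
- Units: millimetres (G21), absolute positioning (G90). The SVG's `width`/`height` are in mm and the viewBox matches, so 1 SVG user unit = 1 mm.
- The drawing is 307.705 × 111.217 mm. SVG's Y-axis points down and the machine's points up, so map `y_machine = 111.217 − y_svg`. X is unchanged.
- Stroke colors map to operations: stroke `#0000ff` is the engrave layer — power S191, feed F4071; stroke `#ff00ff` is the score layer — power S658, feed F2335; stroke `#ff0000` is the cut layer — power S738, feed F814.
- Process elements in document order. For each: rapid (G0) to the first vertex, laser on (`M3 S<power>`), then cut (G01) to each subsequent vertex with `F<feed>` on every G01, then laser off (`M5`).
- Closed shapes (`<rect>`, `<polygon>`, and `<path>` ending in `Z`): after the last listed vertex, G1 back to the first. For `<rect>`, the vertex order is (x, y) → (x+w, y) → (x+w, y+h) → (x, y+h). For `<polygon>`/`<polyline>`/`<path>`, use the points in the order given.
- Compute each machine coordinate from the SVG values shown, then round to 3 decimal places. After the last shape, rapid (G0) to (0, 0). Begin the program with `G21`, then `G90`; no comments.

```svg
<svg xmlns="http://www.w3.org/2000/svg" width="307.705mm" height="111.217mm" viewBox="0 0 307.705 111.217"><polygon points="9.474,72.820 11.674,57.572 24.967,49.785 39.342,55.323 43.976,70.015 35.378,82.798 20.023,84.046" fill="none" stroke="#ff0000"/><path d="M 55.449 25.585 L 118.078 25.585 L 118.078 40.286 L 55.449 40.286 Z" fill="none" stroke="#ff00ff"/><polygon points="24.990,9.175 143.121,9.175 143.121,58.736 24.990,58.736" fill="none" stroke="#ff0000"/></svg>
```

G21
G90
G0 X9.474 Y38.397
M3 S738
G01 X11.674 Y53.645 F814
G01 X24.967 Y61.432 F814
G01 X39.342 Y55.894 F814
G01 X43.976 Y41.202 F814
G01 X35.378 Y28.419 F814
G01 X20.023 Y27.171 F814
G01 X9.474 Y38.397 F814
M5
G0 X55.449 Y85.632
M3 S658
G01 X118.078 Y85.632 F2335
G01 X118.078 Y70.931 F2335
G01 X55.449 Y70.931 F2335
G01 X55.449 Y85.632 F2335
M5
G0 X24.990 Y102.042
M3 S738
G01 X143.121 Y102.042 F814
G01 X143.121 Y52.481 F814
G01 X24.990 Y52.481 F814
G01 X24.990 Y102.042 F814
M5
G0 X0.000 Y0.000

Since the viewBox matches the mm dimensions, user units are millimetres directly. The only transform is the Y-flip y_m = 111.217 − y_svg.

Shape 1 is a regular polygon drawn with `<polygon>`. Its stroke #ff0000 means cut at S738, F814. After flipping Y the toolpath is (9.474,38.397) → (11.674,53.645) → (24.967,61.432) → (39.342,55.894) → (43.976,41.202) → (35.378,28.419) → (20.023,27.171) → (9.474,38.397), returning to the start.

Shape 2 is a rectangle drawn with `<path>`. Its stroke #ff00ff means score at S658, F2335. After flipping Y the toolpath is (55.449,85.632) → (118.078,85.632) → (118.078,70.931) → (55.449,70.931) → (55.449,85.632), returning to the start.

Shape 3 is a rectangle drawn with `<polygon>`. Its stroke #ff0000 means cut at S738, F814. After flipping Y the toolpath is (24.990,102.042) → (143.121,102.042) → (143.121,52.481) → (24.990,52.481) → (24.990,102.042), returning to the start.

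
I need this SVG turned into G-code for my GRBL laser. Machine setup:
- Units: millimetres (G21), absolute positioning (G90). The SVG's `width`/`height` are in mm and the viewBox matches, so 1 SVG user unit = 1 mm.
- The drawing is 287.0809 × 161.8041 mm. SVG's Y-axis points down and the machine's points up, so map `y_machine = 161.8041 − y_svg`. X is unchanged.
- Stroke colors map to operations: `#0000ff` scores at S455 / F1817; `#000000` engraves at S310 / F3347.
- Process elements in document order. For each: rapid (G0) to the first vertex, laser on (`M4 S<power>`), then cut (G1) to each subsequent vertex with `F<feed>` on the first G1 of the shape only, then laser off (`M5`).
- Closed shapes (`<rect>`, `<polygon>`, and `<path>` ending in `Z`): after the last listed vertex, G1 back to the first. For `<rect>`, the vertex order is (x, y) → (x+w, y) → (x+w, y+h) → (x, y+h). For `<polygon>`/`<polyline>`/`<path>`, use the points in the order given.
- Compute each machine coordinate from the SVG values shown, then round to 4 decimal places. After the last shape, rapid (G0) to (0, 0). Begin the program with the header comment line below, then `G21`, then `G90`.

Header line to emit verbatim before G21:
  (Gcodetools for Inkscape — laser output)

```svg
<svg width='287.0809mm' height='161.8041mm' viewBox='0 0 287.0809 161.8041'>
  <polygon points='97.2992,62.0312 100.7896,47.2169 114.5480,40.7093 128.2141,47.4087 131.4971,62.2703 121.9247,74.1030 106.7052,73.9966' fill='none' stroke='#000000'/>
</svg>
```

(Gcodetools for Inkscape — laser output)
G21
G90
G0 X97.2992 Y99.7729
M4 S310
G1 X100.7896 Y114.5872 F3347
G1 X114.5480 Y121.0948
G1 X128.2141 Y114.3954
G1 X131.4971 Y99.5338
G1 X121.9247 Y87.7011
G1 X106.7052 Y87.8075
G1 X97.2992 Y99.7729
M5
G0 X0.0000 Y0.0000

viewBox `0 0 287.0809 161.8041` with mm width/height → 1 unit = 1 mm. Flip: y_m = 161.8041 − y_svg.

**Shape 1** — `<polygon>` regular polygon, stroke `#000000` → engrave (S310, F3347). Machine vertices: (97.2992,99.7729) → (100.7896,114.5872) → (114.5480,121.0948) → (128.2141,114.3954) → (131.4971,99.5338) → (121.9247,87.7011) → (106.7052,87.8075) → (97.2992,99.7729). Closed: final G1 returns to the first vertex.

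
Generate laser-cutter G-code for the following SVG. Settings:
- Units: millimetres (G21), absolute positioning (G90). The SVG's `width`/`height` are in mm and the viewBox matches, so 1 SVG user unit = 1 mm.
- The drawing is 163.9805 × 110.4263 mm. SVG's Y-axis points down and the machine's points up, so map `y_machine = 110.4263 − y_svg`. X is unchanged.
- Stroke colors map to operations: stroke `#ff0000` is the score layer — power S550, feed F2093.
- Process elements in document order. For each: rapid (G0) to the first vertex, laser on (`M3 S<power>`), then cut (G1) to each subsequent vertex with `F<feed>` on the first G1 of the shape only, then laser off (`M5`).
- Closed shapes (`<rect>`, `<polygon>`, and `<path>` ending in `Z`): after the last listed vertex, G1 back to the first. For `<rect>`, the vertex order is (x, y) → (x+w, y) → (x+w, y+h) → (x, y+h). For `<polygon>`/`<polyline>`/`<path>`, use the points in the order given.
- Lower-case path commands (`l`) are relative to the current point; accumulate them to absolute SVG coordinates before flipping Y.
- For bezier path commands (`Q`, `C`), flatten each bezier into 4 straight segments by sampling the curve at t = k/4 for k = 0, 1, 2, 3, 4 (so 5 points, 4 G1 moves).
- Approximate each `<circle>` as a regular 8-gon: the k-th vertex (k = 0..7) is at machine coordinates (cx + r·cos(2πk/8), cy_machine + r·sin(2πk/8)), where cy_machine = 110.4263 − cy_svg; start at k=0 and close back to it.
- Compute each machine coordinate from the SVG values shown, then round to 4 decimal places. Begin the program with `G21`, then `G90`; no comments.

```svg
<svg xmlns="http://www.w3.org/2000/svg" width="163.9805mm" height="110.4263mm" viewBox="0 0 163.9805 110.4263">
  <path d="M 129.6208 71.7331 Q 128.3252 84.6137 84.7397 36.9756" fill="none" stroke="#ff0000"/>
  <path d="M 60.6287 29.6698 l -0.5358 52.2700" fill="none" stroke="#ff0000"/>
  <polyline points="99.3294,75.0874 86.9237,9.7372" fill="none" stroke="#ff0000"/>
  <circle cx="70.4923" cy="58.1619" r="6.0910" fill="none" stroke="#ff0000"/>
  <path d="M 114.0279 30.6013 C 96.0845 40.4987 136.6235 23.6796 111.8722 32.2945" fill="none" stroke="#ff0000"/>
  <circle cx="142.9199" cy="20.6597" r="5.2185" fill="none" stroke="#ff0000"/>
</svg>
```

G21
G90
G0 X129.6208 Y38.6932
M3 S550
G1 X126.3299 Y36.0353 F2093
G1 X117.7527 Y40.9423
G1 X103.8893 Y53.4141
G1 X84.7397 Y73.4507
M5
G0 X60.6287 Y80.7565
M3 S550
G1 X60.0929 Y28.4865 F2093
M5
G0 X99.3294 Y35.3389
M3 S550
G1 X86.9237 Y100.6891 F2093
M5
G0 X76.5833 Y52.2644
M3 S550
G1 X74.7993 Y56.5714 F2093
G1 X70.4923 Y58.3554
G1 X66.1853 Y56.5714
G1 X64.4013 Y52.2644
G1 X66.1853 Y47.9574
G1 X70.4923 Y46.1734
G1 X74.7993 Y47.9574
G1 X76.5833 Y52.2644
M5
G0 X114.0279 Y79.8250
M3 S550
G1 X109.6019 Y76.5964 F2093
G1 X115.5030 Y78.4975
G1 X120.1277 Y80.6390
G1 X111.8722 Y78.1318
M5
G0 X148.1384 Y89.7666
M3 S550
G1 X146.6099 Y93.4566 F2093
G1 X142.9199 Y94.9851
G1 X139.2299 Y93.4566
G1 X137.7014 Y89.7666
G1 X139.2299 Y86.0766
G1 X142.9199 Y84.5481
G1 X146.6099 Y86.0766
G1 X148.1384 Y89.7666
M5

viewBox `0 0 163.9805 110.4263` with mm width/height → 1 unit = 1 mm. Flip: y_m = 110.4263 − y_svg.

**Shape 1** — `<path>` quadratic bezier, stroke `#ff0000` → score (S550, F2093). Control points (SVG): P0=(129.6208,71.7331), P1=(128.3252,84.6137), P2=(84.7397,36.9756); sampled at t=k/4. Machine vertices: (129.6208,38.6932) → (126.3299,36.0353) → (117.7527,40.9423) → (103.8893,53.4141) → (84.7397,73.4507). Open path.

**Shape 2** — `<path>` line segment, stroke `#ff0000` → score (S550, F2093). Machine vertices: (60.6287,80.7565) → (60.0929,28.4865). Open path.

**Shape 3** — `<polyline>` line segment, stroke `#ff0000` → score (S550, F2093). Machine vertices: (99.3294,35.3389) → (86.9237,100.6891). Open path.

**Shape 4** — `<circle>` circle, stroke `#ff0000` → score (S550, F2093). Machine vertices: (76.5833,52.2644) → (74.7993,56.5714) → (70.4923,58.3554) → (66.1853,56.5714) → (64.4013,52.2644) → (66.1853,47.9574) → (70.4923,46.1734) → (74.7993,47.9574) → (76.5833,52.2644). Closed: final G1 returns to the first vertex.

**Shape 5** — `<path>` cubic bezier, stroke `#ff0000` → score (S550, F2093). Control points (SVG): P0=(114.0279,30.6013), P1=(96.0845,40.4987), P2=(136.6235,23.6796), P3=(111.8722,32.2945); sampled at t=k/4. Machine vertices: (114.0279,79.8250) → (109.6019,76.5964) → (115.5030,78.4975) → (120.1277,80.6390) → (111.8722,78.1318). Open path.

**Shape 6** — `<circle>` circle, stroke `#ff0000` → score (S550, F2093). Machine vertices: (148.1384,89.7666) → (146.6099,93.4566) → (142.9199,94.9851) → (139.2299,93.4566) → (137.7014,89.7666) → (139.2299,86.0766) → (142.9199,84.5481) → (146.6099,86.0766) → (148.1384,89.7666). Closed: final G1 returns to the first vertex.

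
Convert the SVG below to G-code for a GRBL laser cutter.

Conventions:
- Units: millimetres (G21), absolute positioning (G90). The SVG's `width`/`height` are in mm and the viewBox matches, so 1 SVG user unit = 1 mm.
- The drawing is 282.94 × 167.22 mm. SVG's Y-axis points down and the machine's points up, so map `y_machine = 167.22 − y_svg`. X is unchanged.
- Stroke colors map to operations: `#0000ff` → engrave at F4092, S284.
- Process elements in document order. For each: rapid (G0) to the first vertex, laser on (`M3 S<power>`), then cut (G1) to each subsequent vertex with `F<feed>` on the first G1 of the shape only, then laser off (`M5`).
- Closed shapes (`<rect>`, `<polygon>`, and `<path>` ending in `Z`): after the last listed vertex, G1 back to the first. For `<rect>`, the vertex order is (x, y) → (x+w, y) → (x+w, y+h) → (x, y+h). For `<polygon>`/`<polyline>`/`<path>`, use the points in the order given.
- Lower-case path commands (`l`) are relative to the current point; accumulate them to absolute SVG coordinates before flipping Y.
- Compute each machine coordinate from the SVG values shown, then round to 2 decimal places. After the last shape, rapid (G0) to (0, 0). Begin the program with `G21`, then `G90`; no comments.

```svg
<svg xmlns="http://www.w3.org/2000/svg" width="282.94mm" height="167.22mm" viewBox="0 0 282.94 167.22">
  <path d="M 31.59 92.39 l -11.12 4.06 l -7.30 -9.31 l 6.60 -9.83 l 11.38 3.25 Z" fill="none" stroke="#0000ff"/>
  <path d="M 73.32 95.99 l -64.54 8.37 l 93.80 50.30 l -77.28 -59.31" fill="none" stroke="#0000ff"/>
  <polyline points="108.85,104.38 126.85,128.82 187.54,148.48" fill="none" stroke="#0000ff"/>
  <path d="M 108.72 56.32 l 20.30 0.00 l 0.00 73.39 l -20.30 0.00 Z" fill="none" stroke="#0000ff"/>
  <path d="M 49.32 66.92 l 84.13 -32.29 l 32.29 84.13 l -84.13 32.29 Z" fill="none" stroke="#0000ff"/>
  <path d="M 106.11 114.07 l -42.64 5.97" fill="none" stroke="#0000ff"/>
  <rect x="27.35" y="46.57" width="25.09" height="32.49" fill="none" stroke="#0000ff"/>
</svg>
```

viewBox `0 0 282.94 167.22` with mm width/height → 1 unit = 1 mm. Flip: y_m = 167.22 − y_svg.

**Shape 1** — `<path>` regular polygon, stroke `#0000ff` → engrave (S284, F4092). Machine vertices: (31.59,74.83) → (20.47,70.77) → (13.17,80.08) → (19.77,89.91) → (31.15,86.66) → (31.59,74.83). Closed: final G1 returns to the first vertex.

**Shape 2** — `<path>` open polyline, stroke `#0000ff` → engrave (S284, F4092). Machine vertices: (73.32,71.23) → (8.78,62.86) → (102.58,12.56) → (25.30,71.87). Open path.

**Shape 3** — `<polyline>` open polyline, stroke `#0000ff` → engrave (S284, F4092). Machine vertices: (108.85,62.84) → (126.85,38.40) → (187.54,18.74). Open path.

**Shape 4** — `<path>` rectangle, stroke `#0000ff` → engrave (S284, F4092). Machine vertices: (108.72,110.90) → (129.02,110.90) → (129.02,37.51) → (108.72,37.51) → (108.72,110.90). Closed: final G1 returns to the first vertex.

**Shape 5** — `<path>` regular polygon, stroke `#0000ff` → engrave (S284, F4092). Machine vertices: (49.32,100.30) → (133.45,132.59) → (165.74,48.46) → (81.61,16.17) → (49.32,100.30). Closed: final G1 returns to the first vertex.

**Shape 6** — `<path>` line segment, stroke `#0000ff` → engrave (S284, F4092). Machine vertices: (106.11,53.15) → (63.47,47.18). Open path.

**Shape 7** — `<rect>` rectangle, stroke `#0000ff` → engrave (S284, F4092). Machine vertices: (27.35,120.65) → (52.44,120.65) → (52.44,88.16) → (27.35,88.16) → (27.35,120.65). Closed: final G1 returns to the first vertex.

G21
G90
G0 X31.59 Y74.83
M3 S284
G1 X20.47 Y70.77 F4092
G1 X13.17 Y80.08
G1 X19.77 Y89.91
G1 X31.15 Y86.66
G1 X31.59 Y74.83
M5
G0 X73.32 Y71.23
M3 S284
G1 X8.78 Y62.86 F4092
G1 X102.58 Y12.56
G1 X25.30 Y71.87
M5
G0 X108.85 Y62.84
M3 S284
G1 X126.85 Y38.40 F4092
G1 X187.54 Y18.74
M5
G0 X108.72 Y110.90
M3 S284
G1 X129.02 Y110.90 F4092
G1 X129.02 Y37.51
G1 X108.72 Y37.51
G1 X108.72 Y110.90
M5
G0 X49.32 Y100.30
M3 S284
G1 X133.45 Y132.59 F4092
G1 X165.74 Y48.46
G1 X81.61 Y16.17
G1 X49.32 Y100.30
M5
G0 X106.11 Y53.15
M3 S284
G1 X63.47 Y47.18 F4092
M5
G0 X27.35 Y120.65
M3 S284
G1 X52.44 Y120.65 F4092
G1 X52.44 Y88.16
G1 X27.35 Y88.16
G1 X27.35 Y120.65
M5
G0 X0.00 Y0.00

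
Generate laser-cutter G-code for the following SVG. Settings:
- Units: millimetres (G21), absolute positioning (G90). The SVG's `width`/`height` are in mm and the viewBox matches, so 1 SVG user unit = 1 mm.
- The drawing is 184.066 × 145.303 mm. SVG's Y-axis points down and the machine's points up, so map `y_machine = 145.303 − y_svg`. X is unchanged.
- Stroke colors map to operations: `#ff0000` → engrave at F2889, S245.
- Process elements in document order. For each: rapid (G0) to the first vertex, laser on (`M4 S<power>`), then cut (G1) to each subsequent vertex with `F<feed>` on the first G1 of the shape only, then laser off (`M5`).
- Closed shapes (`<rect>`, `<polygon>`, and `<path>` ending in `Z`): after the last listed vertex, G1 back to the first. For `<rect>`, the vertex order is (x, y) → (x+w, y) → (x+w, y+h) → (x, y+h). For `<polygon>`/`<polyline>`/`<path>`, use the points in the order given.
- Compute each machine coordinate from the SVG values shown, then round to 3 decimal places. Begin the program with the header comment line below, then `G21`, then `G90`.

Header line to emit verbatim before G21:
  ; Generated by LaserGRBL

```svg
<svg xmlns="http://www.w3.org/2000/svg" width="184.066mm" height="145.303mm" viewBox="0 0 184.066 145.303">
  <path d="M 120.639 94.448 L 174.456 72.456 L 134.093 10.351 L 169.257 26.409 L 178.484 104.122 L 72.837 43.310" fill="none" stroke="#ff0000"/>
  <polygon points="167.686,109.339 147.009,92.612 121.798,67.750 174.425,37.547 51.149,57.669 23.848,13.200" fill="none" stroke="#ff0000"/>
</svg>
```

; Generated by LaserGRBL
G21
G90
G0 X120.639 Y50.855
M4 S245
G1 X174.456 Y72.847 F2889
G1 X134.093 Y134.952
G1 X169.257 Y118.894
G1 X178.484 Y41.181
G1 X72.837 Y101.993
M5
G0 X167.686 Y35.964
M4 S245
G1 X147.009 Y52.691 F2889
G1 X121.798 Y77.553
G1 X174.425 Y107.756
G1 X51.149 Y87.634
G1 X23.848 Y132.103
G1 X167.686 Y35.964
M5

Since the viewBox matches the mm dimensions, user units are millimetres directly. The only transform is the Y-flip y_m = 145.303 − y_svg.

Shape 1 is a open polyline drawn with `<path>`. Its stroke #ff0000 means engrave at S245, F2889. After flipping Y the toolpath is (120.639,50.855) → (174.456,72.847) → (134.093,134.952) → (169.257,118.894) → (178.484,41.181) → (72.837,101.993).

Shape 2 is a closed polygon drawn with `<polygon>`. Its stroke #ff0000 means engrave at S245, F2889. After flipping Y the toolpath is (167.686,35.964) → (147.009,52.691) → (121.798,77.553) → (174.425,107.756) → (51.149,87.634) → (23.848,132.103) → (167.686,35.964), returning to the start.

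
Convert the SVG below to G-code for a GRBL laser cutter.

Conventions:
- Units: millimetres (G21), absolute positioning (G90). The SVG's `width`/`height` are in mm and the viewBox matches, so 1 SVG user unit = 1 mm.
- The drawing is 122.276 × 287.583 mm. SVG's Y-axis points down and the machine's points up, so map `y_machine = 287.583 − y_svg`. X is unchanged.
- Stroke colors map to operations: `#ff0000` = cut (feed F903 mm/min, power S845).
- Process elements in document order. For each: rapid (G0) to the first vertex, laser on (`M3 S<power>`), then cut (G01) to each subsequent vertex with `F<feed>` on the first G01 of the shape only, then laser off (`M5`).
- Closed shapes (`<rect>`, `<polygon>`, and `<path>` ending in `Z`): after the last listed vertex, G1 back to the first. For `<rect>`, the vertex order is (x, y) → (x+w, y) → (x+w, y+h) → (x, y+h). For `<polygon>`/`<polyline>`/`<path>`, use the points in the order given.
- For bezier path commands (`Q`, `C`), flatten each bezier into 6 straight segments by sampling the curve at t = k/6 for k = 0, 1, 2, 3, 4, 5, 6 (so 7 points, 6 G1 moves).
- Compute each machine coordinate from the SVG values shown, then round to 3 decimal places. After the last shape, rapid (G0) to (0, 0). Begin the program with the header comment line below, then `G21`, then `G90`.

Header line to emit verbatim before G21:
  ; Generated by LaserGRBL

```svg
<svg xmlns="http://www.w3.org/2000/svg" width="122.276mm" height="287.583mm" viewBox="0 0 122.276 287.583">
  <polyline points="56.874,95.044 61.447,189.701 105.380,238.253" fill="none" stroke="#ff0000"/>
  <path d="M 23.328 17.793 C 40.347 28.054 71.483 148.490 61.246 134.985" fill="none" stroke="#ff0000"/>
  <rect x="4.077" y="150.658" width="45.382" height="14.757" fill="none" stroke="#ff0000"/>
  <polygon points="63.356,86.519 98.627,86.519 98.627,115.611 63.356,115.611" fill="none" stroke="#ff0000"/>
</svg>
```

; Generated by LaserGRBL
G21
G90
G0 X56.874 Y192.539
M3 S845
G01 X61.447 Y97.882 F903
G01 X105.380 Y49.330
M5
G0 X23.328 Y269.790
M3 S845
G01 X32.757 Y256.608 F903
G01 X42.997 Y231.845
G01 X52.508 Y202.282
G01 X59.747 Y174.699
G01 X63.174 Y155.877
G01 X61.246 Y152.598
M5
G0 X4.077 Y136.925
M3 S845
G01 X49.459 Y136.925 F903
G01 X49.459 Y122.168
G01 X4.077 Y122.168
G01 X4.077 Y136.925
M5
G0 X63.356 Y201.064
M3 S845
G01 X98.627 Y201.064 F903
G01 X98.627 Y171.972
G01 X63.356 Y171.972
G01 X63.356 Y201.064
M5
G0 X0.000 Y0.000

Since the viewBox matches the mm dimensions, user units are millimetres directly. The only transform is the Y-flip y_m = 287.583 − y_svg.

Shape 1 is a open polyline drawn with `<polyline>`. Its stroke #ff0000 means cut at S845, F903. After flipping Y the toolpath is (56.874,192.539) → (61.447,97.882) → (105.380,49.330).

Shape 2 is a cubic bezier drawn with `<path>`. Its stroke #ff0000 means cut at S845, F903. After flipping Y the toolpath is (23.328,269.790) → (32.757,256.608) → (42.997,231.845) → (52.508,202.282) → (59.747,174.699) → (63.174,155.877) → (61.246,152.598).

Shape 3 is a rectangle drawn with `<rect>`. Its stroke #ff0000 means cut at S845, F903. After flipping Y the toolpath is (4.077,136.925) → (49.459,136.925) → (49.459,122.168) → (4.077,122.168) → (4.077,136.925), returning to the start.

Shape 4 is a rectangle drawn with `<polygon>`. Its stroke #ff0000 means cut at S845, F903. After flipping Y the toolpath is (63.356,201.064) → (98.627,201.064) → (98.627,171.972) → (63.356,171.972) → (63.356,201.064), returning to the start.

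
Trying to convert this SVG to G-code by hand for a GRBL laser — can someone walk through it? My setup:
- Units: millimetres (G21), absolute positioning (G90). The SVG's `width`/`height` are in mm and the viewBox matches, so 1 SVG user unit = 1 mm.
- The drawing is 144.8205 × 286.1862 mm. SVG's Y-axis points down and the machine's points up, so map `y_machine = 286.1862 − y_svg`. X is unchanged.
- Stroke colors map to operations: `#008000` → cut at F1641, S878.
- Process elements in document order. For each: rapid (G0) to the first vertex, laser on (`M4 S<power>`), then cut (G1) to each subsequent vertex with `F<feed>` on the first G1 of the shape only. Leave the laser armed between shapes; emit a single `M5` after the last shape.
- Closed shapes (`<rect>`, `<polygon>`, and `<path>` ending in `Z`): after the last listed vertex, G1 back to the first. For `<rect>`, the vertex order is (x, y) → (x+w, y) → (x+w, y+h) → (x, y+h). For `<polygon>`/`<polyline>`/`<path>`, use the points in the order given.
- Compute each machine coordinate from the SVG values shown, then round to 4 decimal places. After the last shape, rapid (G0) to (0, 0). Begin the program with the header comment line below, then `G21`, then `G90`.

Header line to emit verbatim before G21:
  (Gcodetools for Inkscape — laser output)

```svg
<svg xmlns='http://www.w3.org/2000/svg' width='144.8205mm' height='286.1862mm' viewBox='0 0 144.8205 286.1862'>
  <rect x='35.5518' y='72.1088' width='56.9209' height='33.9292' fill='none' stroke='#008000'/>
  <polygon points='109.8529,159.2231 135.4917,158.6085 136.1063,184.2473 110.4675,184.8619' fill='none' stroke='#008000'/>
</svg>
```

viewBox `0 0 144.8205 286.1862` with mm width/height → 1 unit = 1 mm. Flip: y_m = 286.1862 − y_svg.

**Shape 1** — `<rect>` rectangle, stroke `#008000` → cut (S878, F1641). Machine vertices: (35.5518,214.0774) → (92.4727,214.0774) → (92.4727,180.1482) → (35.5518,180.1482) → (35.5518,214.0774). Closed: final G1 returns to the first vertex.

**Shape 2** — `<polygon>` regular polygon, stroke `#008000` → cut (S878, F1641). Machine vertices: (109.8529,126.9631) → (135.4917,127.5777) → (136.1063,101.9389) → (110.4675,101.3243) → (109.8529,126.9631). Closed: final G1 returns to the first vertex.

(Gcodetools for Inkscape — laser output)
G21
G90
G0 X35.5518 Y214.0774
M4 S878
G1 X92.4727 Y214.0774 F1641
G1 X92.4727 Y180.1482
G1 X35.5518 Y180.1482
G1 X35.5518 Y214.0774
G0 X109.8529 Y126.9631
M4 S878
G1 X135.4917 Y127.5777 F1641
G1 X136.1063 Y101.9389
G1 X110.4675 Y101.3243
G1 X109.8529 Y126.9631
M5
G0 X0.0000 Y0.0000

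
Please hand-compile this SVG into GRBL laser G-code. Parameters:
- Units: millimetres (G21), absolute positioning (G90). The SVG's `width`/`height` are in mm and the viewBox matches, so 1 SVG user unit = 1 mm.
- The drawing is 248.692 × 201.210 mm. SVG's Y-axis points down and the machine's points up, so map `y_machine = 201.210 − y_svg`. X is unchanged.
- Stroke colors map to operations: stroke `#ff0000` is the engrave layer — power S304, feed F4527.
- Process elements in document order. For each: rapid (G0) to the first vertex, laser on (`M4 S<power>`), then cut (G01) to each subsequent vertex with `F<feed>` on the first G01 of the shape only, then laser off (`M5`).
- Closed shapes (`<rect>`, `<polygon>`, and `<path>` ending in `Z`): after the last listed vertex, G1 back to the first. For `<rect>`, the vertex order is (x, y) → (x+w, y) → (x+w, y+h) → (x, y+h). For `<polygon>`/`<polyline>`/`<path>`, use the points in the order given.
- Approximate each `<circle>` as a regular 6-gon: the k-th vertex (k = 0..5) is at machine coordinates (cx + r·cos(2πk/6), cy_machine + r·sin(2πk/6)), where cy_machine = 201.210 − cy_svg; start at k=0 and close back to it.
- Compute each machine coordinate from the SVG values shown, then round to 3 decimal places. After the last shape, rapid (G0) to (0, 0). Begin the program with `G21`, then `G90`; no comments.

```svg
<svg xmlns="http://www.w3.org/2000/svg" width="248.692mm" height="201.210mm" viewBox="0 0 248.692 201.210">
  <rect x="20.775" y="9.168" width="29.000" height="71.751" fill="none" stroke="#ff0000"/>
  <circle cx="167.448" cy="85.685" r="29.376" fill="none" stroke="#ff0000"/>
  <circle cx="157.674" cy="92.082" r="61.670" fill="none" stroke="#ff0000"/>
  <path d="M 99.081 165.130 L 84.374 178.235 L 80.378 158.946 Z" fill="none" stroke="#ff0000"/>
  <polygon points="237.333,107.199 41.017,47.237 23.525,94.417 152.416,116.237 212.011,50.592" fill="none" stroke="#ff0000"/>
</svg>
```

G21
G90
G0 X20.775 Y192.042
M4 S304
G01 X49.775 Y192.042 F4527
G01 X49.775 Y120.291
G01 X20.775 Y120.291
G01 X20.775 Y192.042
M5
G0 X196.824 Y115.525
M4 S304
G01 X182.136 Y140.965 F4527
G01 X152.760 Y140.965
G01 X138.072 Y115.525
G01 X152.760 Y90.085
G01 X182.136 Y90.085
G01 X196.824 Y115.525
M5
G0 X219.344 Y109.128
M4 S304
G01 X188.509 Y162.536 F4527
G01 X126.839 Y162.536
G01 X96.004 Y109.128
G01 X126.839 Y55.720
G01 X188.509 Y55.720
G01 X219.344 Y109.128
M5
G0 X99.081 Y36.080
M4 S304
G01 X84.374 Y22.975 F4527
G01 X80.378 Y42.264
G01 X99.081 Y36.080
M5
G0 X237.333 Y94.011
M4 S304
G01 X41.017 Y153.973 F4527
G01 X23.525 Y106.793
G01 X152.416 Y84.973
G01 X212.011 Y150.618
G01 X237.333 Y94.011
M5
G0 X0.000 Y0.000

viewBox `0 0 248.692 201.210` with mm width/height → 1 unit = 1 mm. Flip: y_m = 201.210 − y_svg.

**Shape 1** — `<rect>` rectangle, stroke `#ff0000` → engrave (S304, F4527). Machine vertices: (20.775,192.042) → (49.775,192.042) → (49.775,120.291) → (20.775,120.291) → (20.775,192.042). Closed: final G1 returns to the first vertex.

**Shape 2** — `<circle>` circle, stroke `#ff0000` → engrave (S304, F4527). Machine vertices: (196.824,115.525) → (182.136,140.965) → (152.760,140.965) → (138.072,115.525) → (152.760,90.085) → (182.136,90.085) → (196.824,115.525). Closed: final G1 returns to the first vertex.

**Shape 3** — `<circle>` circle, stroke `#ff0000` → engrave (S304, F4527). Machine vertices: (219.344,109.128) → (188.509,162.536) → (126.839,162.536) → (96.004,109.128) → (126.839,55.720) → (188.509,55.720) → (219.344,109.128). Closed: final G1 returns to the first vertex.

**Shape 4** — `<path>` regular polygon, stroke `#ff0000` → engrave (S304, F4527). Machine vertices: (99.081,36.080) → (84.374,22.975) → (80.378,42.264) → (99.081,36.080). Closed: final G1 returns to the first vertex.

**Shape 5** — `<polygon>` closed polygon, stroke `#ff0000` → engrave (S304, F4527). Machine vertices: (237.333,94.011) → (41.017,153.973) → (23.525,106.793) → (152.416,84.973) → (212.011,150.618) → (237.333,94.011). Closed: final G1 returns to the first vertex.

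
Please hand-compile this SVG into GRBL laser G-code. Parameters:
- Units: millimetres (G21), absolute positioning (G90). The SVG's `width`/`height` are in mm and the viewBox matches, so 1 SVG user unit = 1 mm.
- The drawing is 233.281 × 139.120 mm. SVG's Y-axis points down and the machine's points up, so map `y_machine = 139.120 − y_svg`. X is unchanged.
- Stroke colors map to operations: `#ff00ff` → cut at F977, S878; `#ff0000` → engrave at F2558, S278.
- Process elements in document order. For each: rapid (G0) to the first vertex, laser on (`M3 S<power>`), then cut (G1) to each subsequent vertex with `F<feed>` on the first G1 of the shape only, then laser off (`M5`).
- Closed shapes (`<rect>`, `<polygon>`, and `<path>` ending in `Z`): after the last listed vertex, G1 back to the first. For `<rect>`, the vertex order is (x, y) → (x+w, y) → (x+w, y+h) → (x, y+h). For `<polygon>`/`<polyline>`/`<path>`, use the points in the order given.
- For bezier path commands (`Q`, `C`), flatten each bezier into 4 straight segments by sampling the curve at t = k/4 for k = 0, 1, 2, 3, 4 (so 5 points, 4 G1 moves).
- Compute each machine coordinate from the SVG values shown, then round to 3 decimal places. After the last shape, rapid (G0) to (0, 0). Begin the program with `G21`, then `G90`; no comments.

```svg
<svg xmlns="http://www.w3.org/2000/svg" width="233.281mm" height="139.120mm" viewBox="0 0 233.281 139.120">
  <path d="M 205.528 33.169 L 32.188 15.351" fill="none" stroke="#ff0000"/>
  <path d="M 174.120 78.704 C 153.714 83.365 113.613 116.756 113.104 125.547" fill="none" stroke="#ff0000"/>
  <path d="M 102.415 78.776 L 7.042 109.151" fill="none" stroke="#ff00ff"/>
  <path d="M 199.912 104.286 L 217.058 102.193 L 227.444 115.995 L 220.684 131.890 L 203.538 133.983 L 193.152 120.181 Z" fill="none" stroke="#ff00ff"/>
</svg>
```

G21
G90
G0 X205.528 Y105.951
M3 S278
G1 X32.188 Y123.769 F2558
M5
G0 X174.120 Y60.416
M3 S278
G1 X156.049 Y52.367 F2558
G1 X136.151 Y38.543
G1 X119.983 Y23.945
G1 X113.104 Y13.573
M5
G0 X102.415 Y60.344
M3 S878
G1 X7.042 Y29.969 F977
M5
G0 X199.912 Y34.834
M3 S878
G1 X217.058 Y36.927 F977
G1 X227.444 Y23.125
G1 X220.684 Y7.230
G1 X203.538 Y5.137
G1 X193.152 Y18.939
G1 X199.912 Y34.834
M5
G0 X0.000 Y0.000

Since the viewBox matches the mm dimensions, user units are millimetres directly. The only transform is the Y-flip y_m = 139.120 − y_svg.

Shape 1 is a line segment drawn with `<path>`. Its stroke #ff0000 means engrave at S278, F2558. After flipping Y the toolpath is (205.528,105.951) → (32.188,123.769).

Shape 2 is a cubic bezier drawn with `<path>`. Its stroke #ff0000 means engrave at S278, F2558. After flipping Y the toolpath is (174.120,60.416) → (156.049,52.367) → (136.151,38.543) → (119.983,23.945) → (113.104,13.573).

Shape 3 is a line segment drawn with `<path>`. Its stroke #ff00ff means cut at S878, F977. After flipping Y the toolpath is (102.415,60.344) → (7.042,29.969).

Shape 4 is a regular polygon drawn with `<path>`. Its stroke #ff00ff means cut at S878, F977. After flipping Y the toolpath is (199.912,34.834) → (217.058,36.927) → (227.444,23.125) → (220.684,7.230) → (203.538,5.137) → (193.152,18.939) → (199.912,34.834), returning to the start.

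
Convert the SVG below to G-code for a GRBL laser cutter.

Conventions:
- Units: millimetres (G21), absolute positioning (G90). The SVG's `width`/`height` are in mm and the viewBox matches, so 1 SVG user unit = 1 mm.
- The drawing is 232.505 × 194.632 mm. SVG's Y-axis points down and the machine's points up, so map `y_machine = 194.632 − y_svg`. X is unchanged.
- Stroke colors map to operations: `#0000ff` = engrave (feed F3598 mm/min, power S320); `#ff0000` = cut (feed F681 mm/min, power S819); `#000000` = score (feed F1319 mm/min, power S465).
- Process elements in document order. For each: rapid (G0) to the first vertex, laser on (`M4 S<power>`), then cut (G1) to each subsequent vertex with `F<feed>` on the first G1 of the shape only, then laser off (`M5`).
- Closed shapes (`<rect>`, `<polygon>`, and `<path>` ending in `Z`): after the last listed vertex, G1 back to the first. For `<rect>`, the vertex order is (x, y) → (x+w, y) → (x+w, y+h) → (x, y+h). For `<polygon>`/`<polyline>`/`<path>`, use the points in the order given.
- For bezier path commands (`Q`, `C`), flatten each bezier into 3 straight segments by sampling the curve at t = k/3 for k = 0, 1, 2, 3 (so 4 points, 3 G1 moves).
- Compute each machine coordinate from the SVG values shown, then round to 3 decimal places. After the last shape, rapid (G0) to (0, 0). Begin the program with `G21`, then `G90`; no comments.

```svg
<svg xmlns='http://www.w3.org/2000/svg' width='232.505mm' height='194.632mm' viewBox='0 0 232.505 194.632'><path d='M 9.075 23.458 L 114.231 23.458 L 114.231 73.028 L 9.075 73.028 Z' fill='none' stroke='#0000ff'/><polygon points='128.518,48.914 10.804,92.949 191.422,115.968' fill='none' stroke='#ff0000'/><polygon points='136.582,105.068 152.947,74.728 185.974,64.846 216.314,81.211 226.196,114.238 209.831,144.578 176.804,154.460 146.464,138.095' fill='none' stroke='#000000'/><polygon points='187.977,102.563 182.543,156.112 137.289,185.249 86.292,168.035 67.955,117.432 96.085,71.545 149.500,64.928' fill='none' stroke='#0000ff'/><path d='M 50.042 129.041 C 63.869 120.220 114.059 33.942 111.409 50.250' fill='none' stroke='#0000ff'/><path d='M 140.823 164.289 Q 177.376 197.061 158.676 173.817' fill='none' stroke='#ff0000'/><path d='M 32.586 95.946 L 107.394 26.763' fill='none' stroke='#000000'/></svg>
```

viewBox `0 0 232.505 194.632` with mm width/height → 1 unit = 1 mm. Flip: y_m = 194.632 − y_svg.

**Shape 1** — `<path>` rectangle, stroke `#0000ff` → engrave (S320, F3598). Machine vertices: (9.075,171.174) → (114.231,171.174) → (114.231,121.604) → (9.075,121.604) → (9.075,171.174). Closed: final G1 returns to the first vertex.

**Shape 2** — `<polygon>` closed polygon, stroke `#ff0000` → cut (S819, F681). Machine vertices: (128.518,145.718) → (10.804,101.683) → (191.422,78.664) → (128.518,145.718). Closed: final G1 returns to the first vertex.

**Shape 3** — `<polygon>` regular polygon, stroke `#000000` → score (S465, F1319). Machine vertices: (136.582,89.564) → (152.947,119.904) → (185.974,129.786) → (216.314,113.421) → (226.196,80.394) → (209.831,50.054) → (176.804,40.172) → (146.464,56.537) → (136.582,89.564). Closed: final G1 returns to the first vertex.

**Shape 4** — `<polygon>` regular polygon, stroke `#0000ff` → engrave (S320, F3598). Machine vertices: (187.977,92.069) → (182.543,38.520) → (137.289,9.383) → (86.292,26.597) → (67.955,77.200) → (96.085,123.087) → (149.500,129.704) → (187.977,92.069). Closed: final G1 returns to the first vertex.

**Shape 5** — `<path>` cubic bezier, stroke `#0000ff` → engrave (S320, F3598). Control points (SVG): P0=(50.042,129.041), P1=(63.869,120.220), P2=(114.059,33.942), P3=(111.409,50.250); sampled at t=k/3. Machine vertices: (50.042,65.591) → (72.686,93.563) → (99.749,133.163) → (111.409,144.382). Open path.

**Shape 6** — `<path>` quadratic bezier, stroke `#ff0000` → cut (S819, F681). Control points (SVG): P0=(140.823,164.289), P1=(177.376,197.061), P2=(158.676,173.817); sampled at t=k/3. Machine vertices: (140.823,30.343) → (159.052,14.719) → (165.003,11.543) → (158.676,20.815). Open path.

**Shape 7** — `<path>` line segment, stroke `#000000` → score (S465, F1319). Machine vertices: (32.586,98.686) → (107.394,167.869). Open path.

G21
G90
G0 X9.075 Y171.174
M4 S320
G1 X114.231 Y171.174 F3598
G1 X114.231 Y121.604
G1 X9.075 Y121.604
G1 X9.075 Y171.174
M5
G0 X128.518 Y145.718
M4 S819
G1 X10.804 Y101.683 F681
G1 X191.422 Y78.664
G1 X128.518 Y145.718
M5
G0 X136.582 Y89.564
M4 S465
G1 X152.947 Y119.904 F1319
G1 X185.974 Y129.786
G1 X216.314 Y113.421
G1 X226.196 Y80.394
G1 X209.831 Y50.054
G1 X176.804 Y40.172
G1 X146.464 Y56.537
G1 X136.582 Y89.564
M5
G0 X187.977 Y92.069
M4 S320
G1 X182.543 Y38.520 F3598
G1 X137.289 Y9.383
G1 X86.292 Y26.597
G1 X67.955 Y77.200
G1 X96.085 Y123.087
G1 X149.500 Y129.704
G1 X187.977 Y92.069
M5
G0 X50.042 Y65.591
M4 S320
G1 X72.686 Y93.563 F3598
G1 X99.749 Y133.163
G1 X111.409 Y144.382
M5
G0 X140.823 Y30.343
M4 S819
G1 X159.052 Y14.719 F681
G1 X165.003 Y11.543
G1 X158.676 Y20.815
M5
G0 X32.586 Y98.686
M4 S465
G1 X107.394 Y167.869 F1319
M5
G0 X0.000 Y0.000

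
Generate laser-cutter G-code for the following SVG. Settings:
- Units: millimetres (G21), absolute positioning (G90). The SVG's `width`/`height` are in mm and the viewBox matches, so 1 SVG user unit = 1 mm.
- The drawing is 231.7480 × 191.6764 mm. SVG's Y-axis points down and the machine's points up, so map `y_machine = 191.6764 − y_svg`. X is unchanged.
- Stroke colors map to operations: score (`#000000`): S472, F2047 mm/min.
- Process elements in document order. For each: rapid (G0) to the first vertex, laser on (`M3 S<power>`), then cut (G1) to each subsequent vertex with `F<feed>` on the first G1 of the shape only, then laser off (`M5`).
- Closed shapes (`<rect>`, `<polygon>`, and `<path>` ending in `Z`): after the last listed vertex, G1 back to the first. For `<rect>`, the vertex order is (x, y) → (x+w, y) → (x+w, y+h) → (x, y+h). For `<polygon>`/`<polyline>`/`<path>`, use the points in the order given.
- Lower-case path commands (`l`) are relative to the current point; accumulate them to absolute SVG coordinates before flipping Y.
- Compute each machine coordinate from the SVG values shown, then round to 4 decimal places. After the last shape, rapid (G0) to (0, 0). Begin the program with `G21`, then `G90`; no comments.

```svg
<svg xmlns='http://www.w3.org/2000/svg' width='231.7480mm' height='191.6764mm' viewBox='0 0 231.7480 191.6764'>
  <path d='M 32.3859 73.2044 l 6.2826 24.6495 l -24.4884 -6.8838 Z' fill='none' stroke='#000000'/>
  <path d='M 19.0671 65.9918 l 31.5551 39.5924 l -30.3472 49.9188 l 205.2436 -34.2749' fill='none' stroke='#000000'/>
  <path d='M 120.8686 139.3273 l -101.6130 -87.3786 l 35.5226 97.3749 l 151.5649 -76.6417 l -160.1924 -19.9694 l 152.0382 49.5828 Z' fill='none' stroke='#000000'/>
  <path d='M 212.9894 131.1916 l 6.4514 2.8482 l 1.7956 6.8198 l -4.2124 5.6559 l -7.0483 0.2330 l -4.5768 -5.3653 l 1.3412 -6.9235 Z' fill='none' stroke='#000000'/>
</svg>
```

G21
G90
G0 X32.3859 Y118.4720
M3 S472
G1 X38.6685 Y93.8225 F2047
G1 X14.1801 Y100.7063
G1 X32.3859 Y118.4720
M5
G0 X19.0671 Y125.6846
M3 S472
G1 X50.6222 Y86.0922 F2047
G1 X20.2750 Y36.1734
G1 X225.5186 Y70.4483
M5
G0 X120.8686 Y52.3491
M3 S472
G1 X19.2556 Y139.7277 F2047
G1 X54.7782 Y42.3528
G1 X206.3431 Y118.9945
G1 X46.1507 Y138.9639
G1 X198.1889 Y89.3811
G1 X120.8686 Y52.3491
M5
G0 X212.9894 Y60.4848
M3 S472
G1 X219.4408 Y57.6366 F2047
G1 X221.2364 Y50.8168
G1 X217.0240 Y45.1609
G1 X209.9757 Y44.9279
G1 X205.3989 Y50.2932
G1 X206.7401 Y57.2167
G1 X212.9894 Y60.4848
M5
G0 X0.0000 Y0.0000

Since the viewBox matches the mm dimensions, user units are millimetres directly. The only transform is the Y-flip y_m = 191.6764 − y_svg.

Shape 1 is a regular polygon drawn with `<path>`. Its stroke #000000 means score at S472, F2047. After flipping Y the toolpath is (32.3859,118.4720) → (38.6685,93.8225) → (14.1801,100.7063) → (32.3859,118.4720), returning to the start.

Shape 2 is a open polyline drawn with `<path>`. Its stroke #000000 means score at S472, F2047. After flipping Y the toolpath is (19.0671,125.6846) → (50.6222,86.0922) → (20.2750,36.1734) → (225.5186,70.4483).

Shape 3 is a closed polygon drawn with `<path>`. Its stroke #000000 means score at S472, F2047. After flipping Y the toolpath is (120.8686,52.3491) → (19.2556,139.7277) → (54.7782,42.3528) → (206.3431,118.9945) → (46.1507,138.9639) → (198.1889,89.3811) → (120.8686,52.3491), returning to the start.

Shape 4 is a regular polygon drawn with `<path>`. Its stroke #000000 means score at S472, F2047. After flipping Y the toolpath is (212.9894,60.4848) → (219.4408,57.6366) → (221.2364,50.8168) → (217.0240,45.1609) → (209.9757,44.9279) → (205.3989,50.2932) → (206.7401,57.2167) → (212.9894,60.4848), returning to the start.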